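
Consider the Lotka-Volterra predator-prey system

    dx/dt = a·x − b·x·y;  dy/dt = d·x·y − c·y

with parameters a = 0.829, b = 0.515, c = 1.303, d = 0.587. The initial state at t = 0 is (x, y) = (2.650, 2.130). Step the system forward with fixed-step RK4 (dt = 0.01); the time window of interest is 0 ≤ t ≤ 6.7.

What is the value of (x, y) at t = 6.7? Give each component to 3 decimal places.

t=0.000: state=(2.650, 2.130)
step 1 (dt=0.01): k1=(-0.710, 0.538), k2=(-0.713, 0.534), k3=(-0.713, 0.534), k4=(-0.715, 0.530); state += dt/6·(k1+2k2+2k3+k4)
t=0.010: state=(2.643, 2.135)
t=0.020: state=(2.636, 2.141)
t=0.030: state=(2.628, 2.146)
continuing one RK4 step at a time; state shown every 25 steps (Δt=0.25):
t=0.250: state=(2.460, 2.238)
t=0.500: state=(2.260, 2.284)
t=0.750: state=(2.073, 2.266)
t=1.000: state=(1.913, 2.191)
t=1.250: state=(1.788, 2.075)
t=1.500: state=(1.699, 1.934)
t=1.750: state=(1.646, 1.784)
t=2.000: state=(1.625, 1.637)
t=2.250: state=(1.633, 1.500)
t=2.500: state=(1.670, 1.380)
t=2.750: state=(1.732, 1.278)
t=3.000: state=(1.817, 1.197)
t=3.250: state=(1.924, 1.137)
t=3.500: state=(2.051, 1.099)
t=3.750: state=(2.193, 1.083)
t=4.000: state=(2.346, 1.090)
t=4.250: state=(2.504, 1.124)
t=4.500: state=(2.656, 1.185)
t=4.750: state=(2.790, 1.276)
t=5.000: state=(2.890, 1.398)
t=5.250: state=(2.942, 1.550)
t=5.500: state=(2.932, 1.723)
t=5.750: state=(2.856, 1.904)
t=6.000: state=(2.720, 2.071)
t=6.250: state=(2.540, 2.200)
t=6.500: state=(2.342, 2.273)
t=6.700: state=(2.185, 2.285)

(x, y) = (2.185, 2.285)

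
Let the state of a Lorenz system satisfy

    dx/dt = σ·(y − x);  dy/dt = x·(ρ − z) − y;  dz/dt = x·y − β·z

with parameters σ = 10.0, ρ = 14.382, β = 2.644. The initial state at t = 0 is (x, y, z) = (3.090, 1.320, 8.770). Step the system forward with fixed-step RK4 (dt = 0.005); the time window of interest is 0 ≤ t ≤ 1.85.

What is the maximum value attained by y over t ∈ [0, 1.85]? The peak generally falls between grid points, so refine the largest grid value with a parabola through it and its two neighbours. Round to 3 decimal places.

max y = 10.521

t=0.000: state=(3.090, 1.320, 8.770)
step 1 (dt=0.005): k1=(-17.700, 16.021, -19.109), k2=(-16.857, 15.878, -18.919), k3=(-16.882, 15.889, -18.919), k4=(-16.061, 15.752, -18.732); state += dt/6·(k1+2k2+2k3+k4)
t=0.005: state=(3.006, 1.399, 8.675)
t=0.010: state=(2.929, 1.478, 8.583)
t=0.015: state=(2.860, 1.555, 8.492)
continuing one RK4 step at a time; state shown every 20 steps (Δt=0.1):
t=0.100: state=(2.521, 2.807, 7.212)
t=0.200: state=(3.333, 4.615, 6.477)
t=0.300: state=(5.055, 7.203, 7.162)
t=0.400: state=(7.465, 9.934, 10.353)
t=0.500: state=(9.279, 10.000, 15.722)
t=0.600: state=(8.456, 6.251, 18.660)
t=0.700: state=(5.765, 3.076, 17.121)
t=0.800: state=(3.651, 2.192, 14.145)
t=0.900: state=(2.790, 2.453, 11.478)
t=1.000: state=(2.850, 3.264, 9.499)
t=1.100: state=(3.581, 4.627, 8.395)
t=1.200: state=(4.943, 6.609, 8.557)
t=1.300: state=(6.799, 8.717, 10.609)
t=1.400: state=(8.346, 9.246, 14.380)
t=1.500: state=(8.211, 7.038, 17.185)
t=1.600: state=(6.425, 4.356, 16.813)
t=1.700: state=(4.607, 3.190, 14.644)
t=1.800: state=(3.681, 3.228, 12.357)
t=1.850: state=(3.559, 3.513, 11.394)
largest grid value and its neighbours: y(0.450)=10.51832, y(0.455)=10.52075, y(0.460)=10.51147
parabola through these three points peaks at t≈0.454 with y≈10.52125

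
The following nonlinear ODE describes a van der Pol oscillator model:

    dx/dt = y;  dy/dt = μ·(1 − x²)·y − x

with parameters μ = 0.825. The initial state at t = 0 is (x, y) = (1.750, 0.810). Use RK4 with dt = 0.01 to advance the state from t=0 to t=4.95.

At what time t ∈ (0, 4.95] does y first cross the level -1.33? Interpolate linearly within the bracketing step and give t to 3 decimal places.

t = 1.734

t=0.000: state=(1.750, 0.810)
step 1 (dt=0.01): k1=(0.810, -3.128), k2=(0.794, -3.115), k3=(0.794, -3.115), k4=(0.779, -3.101); state += dt/6·(k1+2k2+2k3+k4)
t=0.010: state=(1.758, 0.779)
t=0.020: state=(1.766, 0.748)
t=0.030: state=(1.773, 0.717)
continuing one RK4 step at a time; state shown every 20 steps (Δt=0.2):
t=0.200: state=(1.854, 0.255)
t=0.400: state=(1.863, -0.137)
t=0.600: state=(1.808, -0.397)
t=0.800: state=(1.710, -0.579)
t=1.000: state=(1.579, -0.725)
t=1.200: state=(1.420, -0.861)
t=1.400: state=(1.234, -1.010)
t=1.600: state=(1.015, -1.187)
t=1.730: state=(0.851, -1.325)
next step: t=1.740: state=(0.838, -1.337) — y has crossed -1.33
linear interpolation between t=1.730 (-1.32525) and t=1.740 (-1.33685) → t≈1.734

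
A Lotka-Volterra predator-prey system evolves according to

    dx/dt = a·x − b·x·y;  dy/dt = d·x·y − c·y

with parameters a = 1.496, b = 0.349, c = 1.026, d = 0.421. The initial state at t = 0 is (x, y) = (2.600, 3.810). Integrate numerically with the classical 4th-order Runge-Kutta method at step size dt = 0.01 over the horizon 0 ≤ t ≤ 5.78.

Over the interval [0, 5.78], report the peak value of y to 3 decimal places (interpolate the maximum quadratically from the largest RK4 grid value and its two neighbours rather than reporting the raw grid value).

t=0.000: state=(2.600, 3.810)
step 1 (dt=0.01): k1=(0.432, 0.261), k2=(0.432, 0.265), k3=(0.432, 0.265), k4=(0.431, 0.268); state += dt/6·(k1+2k2+2k3+k4)
t=0.010: state=(2.604, 3.813)
t=0.020: state=(2.609, 3.815)
t=0.030: state=(2.613, 3.818)
continuing one RK4 step at a time; state shown every 20 steps (Δt=0.2):
t=0.200: state=(2.682, 3.876)
t=0.400: state=(2.752, 3.969)
t=0.600: state=(2.802, 4.085)
t=0.800: state=(2.829, 4.218)
t=1.000: state=(2.828, 4.360)
t=1.200: state=(2.800, 4.502)
t=1.400: state=(2.745, 4.632)
t=1.600: state=(2.670, 4.739)
t=1.800: state=(2.579, 4.815)
t=2.000: state=(2.482, 4.853)
t=2.200: state=(2.385, 4.852)
t=2.400: state=(2.296, 4.812)
t=2.600: state=(2.218, 4.739)
t=2.800: state=(2.157, 4.640)
t=3.000: state=(2.113, 4.523)
t=3.200: state=(2.087, 4.396)
t=3.400: state=(2.081, 4.266)
t=3.600: state=(2.093, 4.142)
t=3.800: state=(2.123, 4.028)
t=4.000: state=(2.169, 3.930)
t=4.200: state=(2.230, 3.852)
t=4.400: state=(2.303, 3.797)
t=4.600: state=(2.386, 3.767)
t=4.800: state=(2.475, 3.765)
t=5.000: state=(2.565, 3.791)
t=5.200: state=(2.650, 3.846)
t=5.400: state=(2.726, 3.929)
t=5.600: state=(2.785, 4.036)
t=5.780: state=(2.819, 4.150)
largest grid value and its neighbours: y(2.080)=4.85716, y(2.090)=4.85723, y(2.100)=4.85720
parabola through these three points peaks at t≈2.092 with y≈4.85723

max y = 4.857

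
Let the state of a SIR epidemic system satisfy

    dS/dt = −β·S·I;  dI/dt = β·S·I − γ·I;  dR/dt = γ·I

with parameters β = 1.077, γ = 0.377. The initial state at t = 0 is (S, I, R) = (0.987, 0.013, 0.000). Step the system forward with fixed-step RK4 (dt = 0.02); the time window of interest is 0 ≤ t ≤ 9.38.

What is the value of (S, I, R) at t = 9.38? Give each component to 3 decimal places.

t=0.000: state=(0.987, 0.013, 0.000)
step 1 (dt=0.02): k1=(-0.014, 0.009, 0.005), k2=(-0.014, 0.009, 0.005), k3=(-0.014, 0.009, 0.005), k4=(-0.014, 0.009, 0.005); state += dt/6·(k1+2k2+2k3+k4)
t=0.020: state=(0.987, 0.013, 0.000)
t=0.040: state=(0.986, 0.013, 0.000)
t=0.060: state=(0.986, 0.014, 0.000)
continuing one RK4 step at a time; state shown every 25 steps (Δt=0.5):
t=0.500: state=(0.979, 0.018, 0.003)
t=1.000: state=(0.967, 0.026, 0.007)
t=1.500: state=(0.952, 0.036, 0.013)
t=2.000: state=(0.931, 0.049, 0.021)
t=2.500: state=(0.902, 0.066, 0.031)
t=3.000: state=(0.866, 0.088, 0.046)
t=3.500: state=(0.820, 0.115, 0.065)
t=4.000: state=(0.764, 0.146, 0.090)
t=4.500: state=(0.700, 0.180, 0.120)
t=5.000: state=(0.630, 0.213, 0.157)
t=5.500: state=(0.557, 0.243, 0.200)
t=6.000: state=(0.485, 0.266, 0.249)
t=6.500: state=(0.419, 0.281, 0.300)
t=7.000: state=(0.359, 0.287, 0.354)
t=7.500: state=(0.308, 0.284, 0.408)
t=8.000: state=(0.265, 0.275, 0.461)
t=8.500: state=(0.229, 0.260, 0.511)
t=9.000: state=(0.200, 0.241, 0.558)
t=9.380: state=(0.182, 0.226, 0.592)

(S, I, R) = (0.182, 0.226, 0.592)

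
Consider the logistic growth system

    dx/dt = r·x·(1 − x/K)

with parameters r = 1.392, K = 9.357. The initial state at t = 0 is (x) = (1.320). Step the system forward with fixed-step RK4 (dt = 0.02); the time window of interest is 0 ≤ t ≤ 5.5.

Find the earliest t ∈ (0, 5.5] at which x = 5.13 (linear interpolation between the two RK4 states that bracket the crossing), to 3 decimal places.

t = 1.437

t=0.000: state=(1.320)
step 1 (dt=0.02): k1=(1.578), k2=(1.594), k3=(1.594), k4=(1.610); state += dt/6·(k1+2k2+2k3+k4)
t=0.020: state=(1.352)
t=0.040: state=(1.384)
t=0.060: state=(1.418)
continuing one RK4 step at a time; state shown every 10 steps (Δt=0.2):
t=0.200: state=(1.668)
t=0.400: state=(2.084)
t=0.600: state=(2.570)
t=0.800: state=(3.120)
t=1.000: state=(3.723)
t=1.200: state=(4.361)
t=1.400: state=(5.011)
t=1.420: state=(5.076)
next step: t=1.440: state=(5.140) — x has crossed 5.13
linear interpolation between t=1.420 (5.07572) and t=1.440 (5.14029) → t≈1.437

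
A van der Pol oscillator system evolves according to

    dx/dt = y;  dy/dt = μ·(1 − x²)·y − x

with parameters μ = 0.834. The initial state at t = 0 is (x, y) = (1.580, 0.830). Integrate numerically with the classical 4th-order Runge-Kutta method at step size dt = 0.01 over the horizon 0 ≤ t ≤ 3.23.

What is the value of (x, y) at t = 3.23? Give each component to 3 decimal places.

t=0.000: state=(1.580, 0.830)
step 1 (dt=0.01): k1=(0.830, -2.616), k2=(0.817, -2.613), k3=(0.817, -2.612), k4=(0.804, -2.609); state += dt/6·(k1+2k2+2k3+k4)
t=0.010: state=(1.588, 0.804)
t=0.020: state=(1.596, 0.778)
t=0.030: state=(1.604, 0.752)
continuing one RK4 step at a time; state shown every 20 steps (Δt=0.2):
t=0.200: state=(1.696, 0.339)
t=0.400: state=(1.723, -0.048)
t=0.600: state=(1.684, -0.328)
t=0.800: state=(1.597, -0.534)
t=1.000: state=(1.473, -0.701)
t=1.200: state=(1.317, -0.857)
t=1.400: state=(1.129, -1.024)
t=1.600: state=(0.905, -1.221)
t=1.800: state=(0.637, -1.465)
t=2.000: state=(0.315, -1.767)
t=2.200: state=(-0.072, -2.107)
t=2.400: state=(-0.524, -2.385)
t=2.600: state=(-1.008, -2.391)
t=2.800: state=(-1.449, -1.950)
t=3.000: state=(-1.767, -1.203)
t=3.200: state=(-1.934, -0.493)
t=3.230: state=(-1.947, -0.404)

(x, y) = (-1.947, -0.404)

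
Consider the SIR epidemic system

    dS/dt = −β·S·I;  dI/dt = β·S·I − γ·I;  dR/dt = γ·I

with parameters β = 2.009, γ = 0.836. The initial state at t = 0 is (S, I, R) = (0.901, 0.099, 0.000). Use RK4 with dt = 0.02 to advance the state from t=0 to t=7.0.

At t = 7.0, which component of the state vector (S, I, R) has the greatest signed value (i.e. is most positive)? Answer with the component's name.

t=0.000: state=(0.901, 0.099, 0.000)
step 1 (dt=0.02): k1=(-0.179, 0.096, 0.083), k2=(-0.181, 0.097, 0.084), k3=(-0.181, 0.097, 0.084), k4=(-0.182, 0.098, 0.084); state += dt/6·(k1+2k2+2k3+k4)
t=0.020: state=(0.897, 0.101, 0.002)
t=0.040: state=(0.894, 0.103, 0.003)
t=0.060: state=(0.890, 0.105, 0.005)
continuing one RK4 step at a time; state shown every 25 steps (Δt=0.5):
t=0.500: state=(0.795, 0.153, 0.052)
t=1.000: state=(0.662, 0.210, 0.128)
t=1.500: state=(0.524, 0.250, 0.225)
t=2.000: state=(0.404, 0.262, 0.334)
t=2.500: state=(0.312, 0.247, 0.441)
t=3.000: state=(0.247, 0.215, 0.538)
t=3.500: state=(0.203, 0.177, 0.620)
t=4.000: state=(0.173, 0.141, 0.686)
t=4.500: state=(0.153, 0.109, 0.738)
t=5.000: state=(0.139, 0.083, 0.778)
t=5.500: state=(0.129, 0.063, 0.808)
t=6.000: state=(0.122, 0.047, 0.831)
t=6.500: state=(0.117, 0.035, 0.848)
t=7.000: state=(0.114, 0.026, 0.860)
compare at T: S=0.114, I=0.026, R=0.860

largest component: R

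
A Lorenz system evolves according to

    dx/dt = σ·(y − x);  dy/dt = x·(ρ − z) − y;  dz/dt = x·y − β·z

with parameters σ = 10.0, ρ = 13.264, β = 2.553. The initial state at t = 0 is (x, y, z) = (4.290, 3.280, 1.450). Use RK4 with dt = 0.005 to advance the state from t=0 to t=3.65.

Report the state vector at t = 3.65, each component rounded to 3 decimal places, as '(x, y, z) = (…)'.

t=0.000: state=(4.290, 3.280, 1.450)
step 1 (dt=0.005): k1=(-10.100, 47.402, 10.369), k2=(-8.662, 46.875, 10.726), k3=(-8.712, 46.915, 10.730), k4=(-7.319, 46.425, 11.086); state += dt/6·(k1+2k2+2k3+k4)
t=0.005: state=(4.247, 3.515, 1.504)
t=0.010: state=(4.216, 3.745, 1.561)
t=0.015: state=(4.199, 3.971, 1.622)
continuing one RK4 step at a time; state shown every 40 steps (Δt=0.2):
t=0.200: state=(8.359, 11.685, 8.668)
t=0.400: state=(8.363, 4.387, 19.680)
t=0.600: state=(1.870, 0.332, 12.948)
t=0.800: state=(0.775, 0.800, 7.853)
t=1.000: state=(1.366, 1.951, 4.931)
t=1.200: state=(3.554, 5.332, 4.347)
t=1.400: state=(8.417, 10.749, 11.080)
t=1.600: state=(7.343, 4.226, 17.979)
t=1.800: state=(2.554, 1.443, 12.353)
t=2.000: state=(2.046, 2.404, 8.001)
t=2.200: state=(3.762, 5.177, 6.492)
t=2.400: state=(7.462, 9.261, 10.836)
t=2.600: state=(7.451, 5.510, 16.672)
t=2.800: state=(3.668, 2.541, 12.912)
t=3.000: state=(3.078, 3.452, 9.138)
t=3.200: state=(4.846, 6.191, 8.463)
t=3.400: state=(7.491, 8.231, 12.818)
t=3.600: state=(6.327, 4.810, 15.235)
t=3.650: state=(5.566, 4.082, 14.642)

(x, y, z) = (5.566, 4.082, 14.642)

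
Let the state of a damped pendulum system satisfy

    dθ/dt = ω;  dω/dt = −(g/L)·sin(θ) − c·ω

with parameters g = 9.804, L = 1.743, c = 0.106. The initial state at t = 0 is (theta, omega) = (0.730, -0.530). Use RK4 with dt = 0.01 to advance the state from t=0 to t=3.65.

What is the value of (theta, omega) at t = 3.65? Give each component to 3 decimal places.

(theta, omega) = (-0.464, -0.940)

t=0.000: state=(0.730, -0.530)
step 1 (dt=0.01): k1=(-0.530, -3.695), k2=(-0.548, -3.682), k3=(-0.548, -3.681), k4=(-0.567, -3.668); state += dt/6·(k1+2k2+2k3+k4)
t=0.010: state=(0.725, -0.567)
t=0.020: state=(0.719, -0.603)
t=0.030: state=(0.712, -0.640)
continuing one RK4 step at a time; state shown every 20 steps (Δt=0.2):
t=0.200: state=(0.555, -1.194)
t=0.400: state=(0.268, -1.620)
t=0.600: state=(-0.070, -1.696)
t=0.800: state=(-0.385, -1.405)
t=1.000: state=(-0.613, -0.834)
t=1.200: state=(-0.710, -0.122)
t=1.400: state=(-0.661, 0.595)
t=1.600: state=(-0.480, 1.192)
t=1.800: state=(-0.201, 1.543)
t=2.000: state=(0.115, 1.558)
t=2.200: state=(0.399, 1.237)
t=2.400: state=(0.593, 0.672)
t=2.600: state=(0.661, -0.005)
t=2.800: state=(0.592, -0.667)
t=3.000: state=(0.403, -1.192)
t=3.200: state=(0.132, -1.465)
t=3.400: state=(-0.161, -1.417)
t=3.600: state=(-0.414, -1.065)
t=3.650: state=(-0.464, -0.940)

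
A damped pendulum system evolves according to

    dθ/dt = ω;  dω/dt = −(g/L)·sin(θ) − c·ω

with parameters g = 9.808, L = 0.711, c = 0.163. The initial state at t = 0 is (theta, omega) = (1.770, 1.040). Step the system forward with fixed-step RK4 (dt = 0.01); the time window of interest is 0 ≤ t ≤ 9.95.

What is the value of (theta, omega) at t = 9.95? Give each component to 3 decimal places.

t=0.000: state=(1.770, 1.040)
step 1 (dt=0.01): k1=(1.040, -13.691), k2=(0.972, -13.666), k3=(0.972, -13.667), k4=(0.903, -13.642); state += dt/6·(k1+2k2+2k3+k4)
t=0.010: state=(1.780, 0.903)
t=0.020: state=(1.788, 0.767)
t=0.030: state=(1.795, 0.631)
continuing one RK4 step at a time; state shown every 50 steps (Δt=0.5):
t=0.500: state=(0.637, -5.227)
t=1.000: state=(-1.543, -1.597)
t=1.500: state=(-0.656, 4.748)
t=2.000: state=(1.400, 1.551)
t=2.500: state=(0.522, -4.538)
t=3.000: state=(-1.317, -1.091)
t=3.500: state=(-0.294, 4.418)
t=4.000: state=(1.245, 0.356)
t=4.500: state=(0.010, -4.190)
t=5.000: state=(-1.139, 0.543)
t=5.500: state=(0.289, 3.700)
t=6.000: state=(0.967, -1.489)
t=6.500: state=(-0.557, -2.896)
t=7.000: state=(-0.712, 2.331)
t=7.500: state=(0.747, 1.837)
t=8.000: state=(0.388, -2.873)
t=8.500: state=(-0.823, -0.647)
t=9.000: state=(-0.035, 2.938)
t=9.500: state=(0.769, -0.526)
t=9.950: state=(-0.158, -2.646)

(theta, omega) = (-0.158, -2.646)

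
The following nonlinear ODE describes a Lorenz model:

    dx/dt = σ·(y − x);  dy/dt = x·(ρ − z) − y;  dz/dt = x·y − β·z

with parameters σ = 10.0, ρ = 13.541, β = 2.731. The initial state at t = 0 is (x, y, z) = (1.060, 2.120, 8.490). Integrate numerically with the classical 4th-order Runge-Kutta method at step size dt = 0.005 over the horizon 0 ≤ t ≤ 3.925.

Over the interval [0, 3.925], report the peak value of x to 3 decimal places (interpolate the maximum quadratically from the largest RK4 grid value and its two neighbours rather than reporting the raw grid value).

t=0.000: state=(1.060, 2.120, 8.490)
step 1 (dt=0.005): k1=(10.600, 3.234, -20.939), k2=(10.416, 3.417, -20.731), k3=(10.425, 3.413, -20.733), k4=(10.249, 3.596, -20.526); state += dt/6·(k1+2k2+2k3+k4)
t=0.005: state=(1.112, 2.137, 8.386)
t=0.010: state=(1.163, 2.156, 8.285)
t=0.015: state=(1.212, 2.177, 8.185)
continuing one RK4 step at a time; state shown every 40 steps (Δt=0.2):
t=0.200: state=(2.964, 4.218, 5.920)
t=0.400: state=(6.777, 9.169, 8.749)
t=0.600: state=(8.709, 7.221, 17.269)
t=0.800: state=(4.161, 2.449, 14.065)
t=1.000: state=(2.899, 3.123, 9.405)
t=1.200: state=(4.556, 5.957, 8.006)
t=1.400: state=(7.732, 8.912, 12.445)
t=1.600: state=(6.898, 5.171, 15.971)
t=1.800: state=(4.069, 3.383, 12.327)
t=2.000: state=(4.150, 4.807, 9.538)
t=2.200: state=(6.251, 7.481, 10.623)
t=2.400: state=(7.424, 7.000, 14.656)
t=2.600: state=(5.387, 4.339, 13.862)
t=2.800: state=(4.427, 4.530, 11.075)
t=3.000: state=(5.510, 6.366, 10.563)
t=3.200: state=(6.952, 7.232, 13.119)
t=3.400: state=(6.187, 5.370, 14.139)
t=3.600: state=(4.937, 4.682, 12.203)
t=3.800: state=(5.246, 5.741, 11.039)
t=3.925: state=(5.982, 6.595, 11.552)
largest grid value and its neighbours: x(0.540)=9.10496, x(0.545)=9.11195, x(0.550)=9.11161
parabola through these three points peaks at t≈0.547 with x≈9.11270

max x = 9.113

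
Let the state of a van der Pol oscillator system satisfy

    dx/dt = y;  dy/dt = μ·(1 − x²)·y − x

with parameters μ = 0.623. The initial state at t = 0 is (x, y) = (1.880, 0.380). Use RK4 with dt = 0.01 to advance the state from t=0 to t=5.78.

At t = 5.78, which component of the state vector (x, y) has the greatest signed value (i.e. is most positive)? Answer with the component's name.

largest component: y

t=0.000: state=(1.880, 0.380)
step 1 (dt=0.01): k1=(0.380, -2.480), k2=(0.368, -2.464), k3=(0.368, -2.464), k4=(0.355, -2.448); state += dt/6·(k1+2k2+2k3+k4)
t=0.010: state=(1.884, 0.355)
t=0.020: state=(1.887, 0.331)
t=0.030: state=(1.890, 0.307)
continuing one RK4 step at a time; state shown every 20 steps (Δt=0.2):
t=0.200: state=(1.911, -0.050)
t=0.400: state=(1.868, -0.361)
t=0.600: state=(1.772, -0.587)
t=0.800: state=(1.636, -0.767)
t=1.000: state=(1.466, -0.929)
t=1.200: state=(1.264, -1.093)
t=1.400: state=(1.028, -1.276)
t=1.600: state=(0.752, -1.490)
t=1.800: state=(0.430, -1.738)
t=2.000: state=(0.055, -2.004)
t=2.200: state=(-0.369, -2.227)
t=2.400: state=(-0.825, -2.286)
t=2.600: state=(-1.263, -2.047)
t=2.800: state=(-1.623, -1.512)
t=3.000: state=(-1.860, -0.860)
t=3.200: state=(-1.973, -0.287)
t=3.400: state=(-1.986, 0.133)
t=3.600: state=(-1.928, 0.424)
t=3.800: state=(-1.821, 0.633)
t=4.000: state=(-1.678, 0.799)
t=4.200: state=(-1.503, 0.950)
t=4.400: state=(-1.297, 1.107)
t=4.600: state=(-1.059, 1.285)
t=4.800: state=(-0.781, 1.495)
t=5.000: state=(-0.458, 1.742)
t=5.200: state=(-0.083, 2.011)
t=5.400: state=(0.344, 2.243)
t=5.600: state=(0.804, 2.316)
t=5.780: state=(1.208, 2.128)
compare at T: x=1.208, y=2.128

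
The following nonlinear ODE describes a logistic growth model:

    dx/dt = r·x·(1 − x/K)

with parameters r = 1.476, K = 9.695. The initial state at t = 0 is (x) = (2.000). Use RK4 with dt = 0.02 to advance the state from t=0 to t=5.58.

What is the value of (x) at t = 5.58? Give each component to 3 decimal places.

t=0.000: state=(2.000)
step 1 (dt=0.02): k1=(2.343), k2=(2.363), k3=(2.363), k4=(2.384); state += dt/6·(k1+2k2+2k3+k4)
t=0.020: state=(2.047)
t=0.040: state=(2.095)
t=0.060: state=(2.144)
continuing one RK4 step at a time; state shown every 10 steps (Δt=0.2):
t=0.200: state=(2.509)
t=0.400: state=(3.096)
t=0.600: state=(3.748)
t=0.800: state=(4.445)
t=1.000: state=(5.159)
t=1.200: state=(5.860)
t=1.400: state=(6.519)
t=1.600: state=(7.115)
t=1.800: state=(7.634)
t=2.000: state=(8.073)
t=2.200: state=(8.433)
t=2.400: state=(8.724)
t=2.600: state=(8.953)
t=2.800: state=(9.132)
t=3.000: state=(9.269)
t=3.200: state=(9.374)
t=3.400: state=(9.454)
t=3.600: state=(9.515)
t=3.800: state=(9.560)
t=4.000: state=(9.594)
t=4.200: state=(9.620)
t=4.400: state=(9.639)
t=4.600: state=(9.653)
t=4.800: state=(9.664)
t=5.000: state=(9.672)
t=5.200: state=(9.678)
t=5.400: state=(9.682)
t=5.580: state=(9.685)

(x) = (9.685)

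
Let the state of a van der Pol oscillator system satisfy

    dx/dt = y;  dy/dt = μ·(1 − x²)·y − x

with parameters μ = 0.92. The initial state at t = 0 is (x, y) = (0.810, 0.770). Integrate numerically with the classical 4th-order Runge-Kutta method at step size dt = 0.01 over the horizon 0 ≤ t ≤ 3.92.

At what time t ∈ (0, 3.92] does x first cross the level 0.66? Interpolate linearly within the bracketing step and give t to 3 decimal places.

t = 1.714

t=0.000: state=(0.810, 0.770)
step 1 (dt=0.01): k1=(0.770, -0.566), k2=(0.767, -0.576), k3=(0.767, -0.576), k4=(0.764, -0.585); state += dt/6·(k1+2k2+2k3+k4)
t=0.010: state=(0.818, 0.764)
t=0.020: state=(0.825, 0.758)
t=0.030: state=(0.833, 0.752)
continuing one RK4 step at a time; state shown every 20 steps (Δt=0.2):
t=0.200: state=(0.950, 0.622)
t=0.400: state=(1.055, 0.420)
t=0.600: state=(1.117, 0.192)
t=0.800: state=(1.132, -0.037)
t=1.000: state=(1.103, -0.255)
t=1.200: state=(1.031, -0.459)
t=1.400: state=(0.919, -0.660)
t=1.600: state=(0.767, -0.870)
t=1.710: state=(0.664, -0.995)
next step: t=1.720: state=(0.654, -1.006) — x has crossed 0.66
linear interpolation between t=1.710 (0.66410) and t=1.720 (0.65409) → t≈1.714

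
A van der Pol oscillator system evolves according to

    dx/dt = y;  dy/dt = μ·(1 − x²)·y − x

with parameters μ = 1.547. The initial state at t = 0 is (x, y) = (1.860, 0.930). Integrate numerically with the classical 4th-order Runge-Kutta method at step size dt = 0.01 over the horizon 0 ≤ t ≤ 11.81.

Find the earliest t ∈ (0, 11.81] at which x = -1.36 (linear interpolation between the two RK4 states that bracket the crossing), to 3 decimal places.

t=0.000: state=(1.860, 0.930)
step 1 (dt=0.01): k1=(0.930, -5.399), k2=(0.903, -5.325), k3=(0.903, -5.325), k4=(0.877, -5.251); state += dt/6·(k1+2k2+2k3+k4)
t=0.010: state=(1.869, 0.877)
t=0.020: state=(1.878, 0.825)
t=0.030: state=(1.886, 0.775)
continuing one RK4 step at a time; state shown every 50 steps (Δt=0.5):
t=0.500: state=(1.923, -0.289)
t=1.000: state=(1.721, -0.481)
t=1.500: state=(1.446, -0.631)
t=2.000: state=(1.068, -0.919)
t=2.500: state=(0.451, -1.689)
t=3.000: state=(-0.798, -3.259)
t=3.170: state=(-1.339, -2.938)
next step: t=3.180: state=(-1.368, -2.887) — x has crossed -1.36
linear interpolation between t=3.170 (-1.33911) and t=3.180 (-1.36824) → t≈3.177

t = 3.177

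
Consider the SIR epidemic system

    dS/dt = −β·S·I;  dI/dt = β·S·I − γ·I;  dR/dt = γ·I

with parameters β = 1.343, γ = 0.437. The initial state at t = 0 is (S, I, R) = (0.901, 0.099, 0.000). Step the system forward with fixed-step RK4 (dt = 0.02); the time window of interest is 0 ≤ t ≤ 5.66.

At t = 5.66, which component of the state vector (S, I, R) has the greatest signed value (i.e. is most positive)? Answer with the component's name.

t=0.000: state=(0.901, 0.099, 0.000)
step 1 (dt=0.02): k1=(-0.120, 0.077, 0.043), k2=(-0.121, 0.077, 0.044), k3=(-0.121, 0.077, 0.044), k4=(-0.121, 0.077, 0.044); state += dt/6·(k1+2k2+2k3+k4)
t=0.020: state=(0.899, 0.101, 0.001)
t=0.040: state=(0.896, 0.102, 0.002)
t=0.060: state=(0.894, 0.104, 0.003)
continuing one RK4 step at a time; state shown every 10 steps (Δt=0.2):
t=0.200: state=(0.875, 0.115, 0.009)
t=0.400: state=(0.847, 0.133, 0.020)
t=0.600: state=(0.815, 0.152, 0.033)
t=0.800: state=(0.780, 0.173, 0.047)
t=1.000: state=(0.743, 0.194, 0.063)
t=1.200: state=(0.703, 0.216, 0.081)
t=1.400: state=(0.661, 0.238, 0.101)
t=1.600: state=(0.618, 0.259, 0.122)
t=1.800: state=(0.575, 0.279, 0.146)
t=2.000: state=(0.533, 0.296, 0.171)
t=2.200: state=(0.491, 0.312, 0.198)
t=2.400: state=(0.451, 0.324, 0.225)
t=2.600: state=(0.412, 0.333, 0.254)
t=2.800: state=(0.377, 0.340, 0.284)
t=3.000: state=(0.344, 0.343, 0.314)
t=3.200: state=(0.314, 0.343, 0.343)
t=3.400: state=(0.286, 0.341, 0.373)
t=3.600: state=(0.261, 0.336, 0.403)
t=3.800: state=(0.239, 0.329, 0.432)
t=4.000: state=(0.219, 0.321, 0.460)
t=4.200: state=(0.201, 0.311, 0.488)
t=4.400: state=(0.185, 0.300, 0.515)
t=4.600: state=(0.171, 0.288, 0.540)
t=4.800: state=(0.159, 0.276, 0.565)
t=5.000: state=(0.148, 0.264, 0.589)
t=5.200: state=(0.138, 0.251, 0.611)
t=5.400: state=(0.129, 0.238, 0.633)
t=5.600: state=(0.121, 0.226, 0.653)
t=5.660: state=(0.119, 0.222, 0.659)
compare at T: S=0.119, I=0.222, R=0.659

largest component: R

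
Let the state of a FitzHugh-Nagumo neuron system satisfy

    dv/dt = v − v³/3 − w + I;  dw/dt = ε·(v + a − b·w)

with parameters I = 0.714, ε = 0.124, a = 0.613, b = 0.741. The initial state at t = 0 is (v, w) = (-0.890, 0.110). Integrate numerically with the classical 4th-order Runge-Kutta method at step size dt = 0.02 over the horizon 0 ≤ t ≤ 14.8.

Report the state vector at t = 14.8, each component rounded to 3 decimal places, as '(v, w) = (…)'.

(v, w) = (1.172, 1.501)

t=0.000: state=(-0.890, 0.110)
step 1 (dt=0.02): k1=(-0.051, -0.044), k2=(-0.051, -0.044), k3=(-0.051, -0.044), k4=(-0.050, -0.044); state += dt/6·(k1+2k2+2k3+k4)
t=0.020: state=(-0.891, 0.109)
t=0.040: state=(-0.892, 0.108)
t=0.060: state=(-0.893, 0.107)
continuing one RK4 step at a time; state shown every 25 steps (Δt=0.5):
t=0.500: state=(-0.911, 0.088)
t=1.000: state=(-0.922, 0.065)
t=1.500: state=(-0.923, 0.043)
t=2.000: state=(-0.912, 0.023)
t=2.500: state=(-0.891, 0.004)
t=3.000: state=(-0.858, -0.012)
t=3.500: state=(-0.812, -0.025)
t=4.000: state=(-0.752, -0.034)
t=4.500: state=(-0.673, -0.038)
t=5.000: state=(-0.567, -0.037)
t=5.500: state=(-0.422, -0.029)
t=6.000: state=(-0.210, -0.010)
t=6.500: state=(0.115, 0.024)
t=7.000: state=(0.609, 0.081)
t=7.500: state=(1.220, 0.170)
t=8.000: state=(1.659, 0.289)
t=8.500: state=(1.814, 0.419)
t=9.000: state=(1.826, 0.548)
t=9.500: state=(1.793, 0.671)
t=10.000: state=(1.746, 0.785)
t=10.500: state=(1.695, 0.891)
t=11.000: state=(1.641, 0.989)
t=11.500: state=(1.587, 1.080)
t=12.000: state=(1.531, 1.163)
t=12.500: state=(1.473, 1.239)
t=13.000: state=(1.413, 1.308)
t=13.500: state=(1.351, 1.370)
t=14.000: state=(1.286, 1.426)
t=14.500: state=(1.216, 1.475)
t=14.800: state=(1.172, 1.501)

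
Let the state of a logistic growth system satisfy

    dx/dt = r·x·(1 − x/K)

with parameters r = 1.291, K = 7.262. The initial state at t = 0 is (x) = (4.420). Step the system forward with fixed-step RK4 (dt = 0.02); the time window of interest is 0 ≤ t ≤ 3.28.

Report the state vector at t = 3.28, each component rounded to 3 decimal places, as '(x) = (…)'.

(x) = (7.195)

t=0.000: state=(4.420)
step 1 (dt=0.02): k1=(2.233), k2=(2.227), k3=(2.227), k4=(2.220); state += dt/6·(k1+2k2+2k3+k4)
t=0.020: state=(4.465)
t=0.040: state=(4.509)
t=0.060: state=(4.553)
continuing one RK4 step at a time; state shown every 10 steps (Δt=0.2):
t=0.200: state=(4.852)
t=0.400: state=(5.248)
t=0.600: state=(5.602)
t=0.800: state=(5.909)
t=1.000: state=(6.171)
t=1.200: state=(6.389)
t=1.400: state=(6.569)
t=1.600: state=(6.715)
t=1.800: state=(6.832)
t=2.000: state=(6.925)
t=2.200: state=(6.999)
t=2.400: state=(7.057)
t=2.600: state=(7.103)
t=2.800: state=(7.138)
t=3.000: state=(7.166)
t=3.200: state=(7.188)
t=3.280: state=(7.195)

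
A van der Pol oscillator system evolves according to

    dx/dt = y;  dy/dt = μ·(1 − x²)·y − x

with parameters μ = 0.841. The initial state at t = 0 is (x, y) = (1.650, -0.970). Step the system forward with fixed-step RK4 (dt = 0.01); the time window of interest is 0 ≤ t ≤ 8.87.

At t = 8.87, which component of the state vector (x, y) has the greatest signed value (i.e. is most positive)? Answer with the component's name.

largest component: y

t=0.000: state=(1.650, -0.970)
step 1 (dt=0.01): k1=(-0.970, -0.245), k2=(-0.971, -0.251), k3=(-0.971, -0.251), k4=(-0.973, -0.258); state += dt/6·(k1+2k2+2k3+k4)
t=0.010: state=(1.640, -0.973)
t=0.020: state=(1.631, -0.975)
t=0.030: state=(1.621, -0.978)
continuing one RK4 step at a time; state shown every 50 steps (Δt=0.5):
t=0.500: state=(1.109, -1.244)
t=1.000: state=(0.344, -1.893)
t=1.500: state=(-0.814, -2.603)
t=2.000: state=(-1.849, -1.156)
t=2.500: state=(-2.018, 0.230)
t=3.000: state=(-1.778, 0.662)
t=3.500: state=(-1.377, 0.950)
t=4.000: state=(-0.801, 1.400)
t=4.500: state=(0.085, 2.197)
t=5.000: state=(1.295, 2.264)
t=5.500: state=(1.973, 0.432)
t=6.000: state=(1.925, -0.447)
t=6.500: state=(1.613, -0.777)
t=7.000: state=(1.146, -1.112)
t=7.500: state=(0.457, -1.710)
t=8.000: state=(-0.609, -2.495)
t=8.500: state=(-1.713, -1.475)
t=8.870: state=(-1.999, -0.183)
compare at T: x=-1.999, y=-0.183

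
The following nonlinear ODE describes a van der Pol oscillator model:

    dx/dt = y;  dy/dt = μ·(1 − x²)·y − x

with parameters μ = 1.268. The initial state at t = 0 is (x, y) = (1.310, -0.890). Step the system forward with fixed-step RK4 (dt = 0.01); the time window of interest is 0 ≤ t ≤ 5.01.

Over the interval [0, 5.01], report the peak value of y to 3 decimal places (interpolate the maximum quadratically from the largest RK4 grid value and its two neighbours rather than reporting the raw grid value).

t=0.000: state=(1.310, -0.890)
step 1 (dt=0.01): k1=(-0.890, -0.502), k2=(-0.893, -0.508), k3=(-0.893, -0.508), k4=(-0.895, -0.515); state += dt/6·(k1+2k2+2k3+k4)
t=0.010: state=(1.301, -0.895)
t=0.020: state=(1.292, -0.900)
t=0.030: state=(1.283, -0.906)
continuing one RK4 step at a time; state shown every 20 steps (Δt=0.2):
t=0.200: state=(1.120, -1.018)
t=0.400: state=(0.898, -1.214)
t=0.600: state=(0.628, -1.509)
t=0.800: state=(0.286, -1.941)
t=1.000: state=(-0.158, -2.506)
t=1.200: state=(-0.712, -2.973)
t=1.400: state=(-1.299, -2.741)
t=1.600: state=(-1.749, -1.670)
t=1.800: state=(-1.969, -0.606)
t=2.000: state=(-2.023, -0.002)
t=2.200: state=(-1.992, 0.280)
t=2.400: state=(-1.920, 0.417)
t=2.600: state=(-1.828, 0.499)
t=2.800: state=(-1.722, 0.564)
t=3.000: state=(-1.603, 0.630)
t=3.200: state=(-1.469, 0.707)
t=3.400: state=(-1.319, 0.805)
t=3.600: state=(-1.145, 0.938)
t=3.800: state=(-0.940, 1.123)
t=4.000: state=(-0.690, 1.392)
t=4.200: state=(-0.375, 1.782)
t=4.400: state=(0.032, 2.313)
t=4.600: state=(0.551, 2.843)
t=4.800: state=(1.136, 2.868)
t=5.000: state=(1.635, 1.993)
t=5.010: state=(1.654, 1.935)
largest grid value and its neighbours: y(4.700)=2.96142, y(4.710)=2.96279, y(4.720)=2.96194
parabola through these three points peaks at t≈4.711 with y≈2.96281

max y = 2.963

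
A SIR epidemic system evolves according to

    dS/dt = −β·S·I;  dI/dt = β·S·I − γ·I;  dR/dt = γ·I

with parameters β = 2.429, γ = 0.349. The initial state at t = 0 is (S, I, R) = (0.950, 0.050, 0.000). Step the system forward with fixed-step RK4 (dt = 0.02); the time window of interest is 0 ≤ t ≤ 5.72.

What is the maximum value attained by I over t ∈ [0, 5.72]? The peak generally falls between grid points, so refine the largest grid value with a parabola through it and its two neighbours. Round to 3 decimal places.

t=0.000: state=(0.950, 0.050, 0.000)
step 1 (dt=0.02): k1=(-0.115, 0.098, 0.017), k2=(-0.117, 0.100, 0.018), k3=(-0.118, 0.100, 0.018), k4=(-0.120, 0.102, 0.018); state += dt/6·(k1+2k2+2k3+k4)
t=0.020: state=(0.948, 0.052, 0.000)
t=0.040: state=(0.945, 0.054, 0.001)
t=0.060: state=(0.943, 0.056, 0.001)
continuing one RK4 step at a time; state shown every 10 steps (Δt=0.2):
t=0.200: state=(0.922, 0.074, 0.004)
t=0.400: state=(0.883, 0.106, 0.010)
t=0.600: state=(0.830, 0.150, 0.019)
t=0.800: state=(0.762, 0.207, 0.032)
t=1.000: state=(0.678, 0.274, 0.048)
t=1.200: state=(0.583, 0.347, 0.070)
t=1.400: state=(0.484, 0.419, 0.097)
t=1.600: state=(0.389, 0.483, 0.128)
t=1.800: state=(0.304, 0.533, 0.164)
t=2.000: state=(0.232, 0.565, 0.202)
t=2.200: state=(0.176, 0.582, 0.242)
t=2.400: state=(0.132, 0.584, 0.283)
t=2.600: state=(0.100, 0.576, 0.324)
t=2.800: state=(0.076, 0.561, 0.364)
t=3.000: state=(0.058, 0.540, 0.402)
t=3.200: state=(0.045, 0.516, 0.439)
t=3.400: state=(0.035, 0.491, 0.474)
t=3.600: state=(0.028, 0.465, 0.507)
t=3.800: state=(0.022, 0.439, 0.539)
t=4.000: state=(0.018, 0.413, 0.569)
t=4.200: state=(0.015, 0.388, 0.597)
t=4.400: state=(0.012, 0.365, 0.623)
t=4.600: state=(0.010, 0.342, 0.648)
t=4.800: state=(0.009, 0.320, 0.671)
t=5.000: state=(0.008, 0.300, 0.692)
t=5.200: state=(0.007, 0.281, 0.713)
t=5.400: state=(0.006, 0.263, 0.732)
t=5.600: state=(0.005, 0.246, 0.749)
t=5.720: state=(0.005, 0.236, 0.759)
largest grid value and its neighbours: I(2.320)=0.58486, I(2.340)=0.58493, I(2.360)=0.58488
parabola through these three points peaks at t≈2.342 with I≈0.58493

max I = 0.585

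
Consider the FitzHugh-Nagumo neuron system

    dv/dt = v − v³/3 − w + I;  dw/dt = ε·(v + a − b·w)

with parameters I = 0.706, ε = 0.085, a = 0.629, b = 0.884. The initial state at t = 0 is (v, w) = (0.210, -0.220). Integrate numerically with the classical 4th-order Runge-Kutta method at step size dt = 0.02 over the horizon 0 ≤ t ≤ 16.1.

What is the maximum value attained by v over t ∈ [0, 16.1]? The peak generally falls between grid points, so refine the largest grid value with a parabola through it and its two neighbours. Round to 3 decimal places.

max v = 1.963

t=0.000: state=(0.210, -0.220)
step 1 (dt=0.02): k1=(1.133, 0.088), k2=(1.143, 0.089), k3=(1.143, 0.089), k4=(1.153, 0.090); state += dt/6·(k1+2k2+2k3+k4)
t=0.020: state=(0.233, -0.218)
t=0.040: state=(0.256, -0.216)
t=0.060: state=(0.280, -0.215)
continuing one RK4 step at a time; state shown every 50 steps (Δt=1):
t=1.000: state=(1.578, -0.079)
t=2.000: state=(1.963, 0.131)
t=3.000: state=(1.920, 0.332)
t=4.000: state=(1.851, 0.514)
t=5.000: state=(1.780, 0.677)
t=6.000: state=(1.709, 0.822)
t=7.000: state=(1.638, 0.951)
t=8.000: state=(1.566, 1.065)
t=9.000: state=(1.492, 1.165)
t=10.000: state=(1.417, 1.251)
t=11.000: state=(1.339, 1.325)
t=12.000: state=(1.257, 1.387)
t=13.000: state=(1.167, 1.437)
t=14.000: state=(1.067, 1.476)
t=15.000: state=(0.948, 1.503)
t=16.000: state=(0.792, 1.517)
t=16.100: state=(0.773, 1.518)
largest grid value and its neighbours: v(2.060)=1.96323, v(2.080)=1.96326, v(2.100)=1.96321
parabola through these three points peaks at t≈2.077 with v≈1.96326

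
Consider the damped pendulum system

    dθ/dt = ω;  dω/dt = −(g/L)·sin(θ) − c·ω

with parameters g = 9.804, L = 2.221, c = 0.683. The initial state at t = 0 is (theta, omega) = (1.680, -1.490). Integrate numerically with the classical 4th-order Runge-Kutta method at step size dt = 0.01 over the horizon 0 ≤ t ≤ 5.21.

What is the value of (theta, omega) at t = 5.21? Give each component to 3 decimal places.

t=0.000: state=(1.680, -1.490)
step 1 (dt=0.01): k1=(-1.490, -3.370), k2=(-1.507, -3.362), k3=(-1.507, -3.362), k4=(-1.524, -3.354); state += dt/6·(k1+2k2+2k3+k4)
t=0.010: state=(1.665, -1.524)
t=0.020: state=(1.650, -1.557)
t=0.030: state=(1.634, -1.590)
continuing one RK4 step at a time; state shown every 20 steps (Δt=0.2):
t=0.200: state=(1.317, -2.119)
t=0.400: state=(0.844, -2.570)
t=0.600: state=(0.312, -2.685)
t=0.800: state=(-0.201, -2.378)
t=1.000: state=(-0.617, -1.737)
t=1.200: state=(-0.886, -0.944)
t=1.400: state=(-0.995, -0.150)
t=1.600: state=(-0.952, 0.556)
t=1.800: state=(-0.782, 1.117)
t=2.000: state=(-0.519, 1.475)
t=2.200: state=(-0.209, 1.577)
t=2.400: state=(0.095, 1.418)
t=2.600: state=(0.344, 1.050)
t=2.800: state=(0.507, 0.568)
t=3.000: state=(0.570, 0.066)
t=3.200: state=(0.537, -0.381)
t=3.400: state=(0.425, -0.718)
t=3.600: state=(0.260, -0.904)
t=3.800: state=(0.075, -0.925)
t=4.000: state=(-0.099, -0.793)
t=4.200: state=(-0.235, -0.550)
t=4.400: state=(-0.316, -0.251)
t=4.600: state=(-0.335, 0.049)
t=4.800: state=(-0.299, 0.303)
t=5.000: state=(-0.219, 0.477)
t=5.200: state=(-0.115, 0.554)
t=5.210: state=(-0.109, 0.555)

(theta, omega) = (-0.109, 0.555)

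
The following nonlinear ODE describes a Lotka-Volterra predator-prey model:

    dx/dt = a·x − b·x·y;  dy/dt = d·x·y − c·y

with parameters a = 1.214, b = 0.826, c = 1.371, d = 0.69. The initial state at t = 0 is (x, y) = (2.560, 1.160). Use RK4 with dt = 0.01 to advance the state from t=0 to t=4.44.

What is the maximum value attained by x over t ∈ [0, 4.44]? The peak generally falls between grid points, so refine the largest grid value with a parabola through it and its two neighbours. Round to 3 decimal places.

max x = 2.742

t=0.000: state=(2.560, 1.160)
step 1 (dt=0.01): k1=(0.655, 0.459), k2=(0.651, 0.462), k3=(0.651, 0.462), k4=(0.647, 0.466); state += dt/6·(k1+2k2+2k3+k4)
t=0.010: state=(2.567, 1.165)
t=0.020: state=(2.573, 1.169)
t=0.030: state=(2.579, 1.174)
continuing one RK4 step at a time; state shown every 20 steps (Δt=0.2):
t=0.200: state=(2.672, 1.266)
t=0.400: state=(2.734, 1.398)
t=0.600: state=(2.733, 1.551)
t=0.800: state=(2.661, 1.712)
t=1.000: state=(2.524, 1.863)
t=1.200: state=(2.341, 1.981)
t=1.400: state=(2.137, 2.052)
t=1.600: state=(1.937, 2.066)
t=1.800: state=(1.760, 2.026)
t=2.000: state=(1.616, 1.943)
t=2.200: state=(1.508, 1.832)
t=2.400: state=(1.435, 1.705)
t=2.600: state=(1.395, 1.575)
t=2.800: state=(1.385, 1.450)
t=3.000: state=(1.403, 1.336)
t=3.200: state=(1.447, 1.236)
t=3.400: state=(1.515, 1.152)
t=3.600: state=(1.605, 1.086)
t=3.800: state=(1.718, 1.038)
t=4.000: state=(1.849, 1.009)
t=4.200: state=(1.998, 1.000)
t=4.400: state=(2.157, 1.013)
t=4.440: state=(2.190, 1.018)
largest grid value and its neighbours: x(0.490)=2.74222, x(0.500)=2.74224, x(0.510)=2.74208
parabola through these three points peaks at t≈0.496 with x≈2.74225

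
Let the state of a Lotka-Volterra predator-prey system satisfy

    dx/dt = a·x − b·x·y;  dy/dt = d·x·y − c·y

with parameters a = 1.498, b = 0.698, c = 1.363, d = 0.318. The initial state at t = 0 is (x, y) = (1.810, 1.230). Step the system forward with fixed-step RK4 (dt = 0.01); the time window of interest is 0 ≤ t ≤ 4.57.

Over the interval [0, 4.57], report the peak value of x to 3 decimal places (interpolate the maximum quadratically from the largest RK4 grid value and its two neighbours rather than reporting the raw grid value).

t=0.000: state=(1.810, 1.230)
step 1 (dt=0.01): k1=(1.157, -0.969), k2=(1.167, -0.962), k3=(1.167, -0.962), k4=(1.177, -0.956); state += dt/6·(k1+2k2+2k3+k4)
t=0.010: state=(1.822, 1.220)
t=0.020: state=(1.834, 1.211)
t=0.030: state=(1.846, 1.201)
continuing one RK4 step at a time; state shown every 20 steps (Δt=0.2):
t=0.200: state=(2.083, 1.059)
t=0.400: state=(2.447, 0.931)
t=0.600: state=(2.919, 0.840)
t=0.800: state=(3.517, 0.785)
t=1.000: state=(4.262, 0.764)
t=1.200: state=(5.163, 0.785)
t=1.400: state=(6.217, 0.857)
t=1.600: state=(7.374, 1.005)
t=1.800: state=(8.503, 1.269)
t=2.000: state=(9.343, 1.709)
t=2.200: state=(9.503, 2.380)
t=2.400: state=(8.669, 3.248)
t=2.600: state=(6.996, 4.082)
t=2.800: state=(5.134, 4.567)
t=3.000: state=(3.639, 4.584)
t=3.200: state=(2.643, 4.251)
t=3.400: state=(2.038, 3.750)
t=3.600: state=(1.691, 3.211)
t=3.800: state=(1.511, 2.705)
t=4.000: state=(1.443, 2.262)
t=4.200: state=(1.458, 1.888)
t=4.400: state=(1.546, 1.581)
t=4.570: state=(1.675, 1.367)
largest grid value and its neighbours: x(2.130)=9.54951, x(2.140)=9.55022, x(2.150)=9.54852
parabola through these three points peaks at t≈2.138 with x≈9.55027

max x = 9.550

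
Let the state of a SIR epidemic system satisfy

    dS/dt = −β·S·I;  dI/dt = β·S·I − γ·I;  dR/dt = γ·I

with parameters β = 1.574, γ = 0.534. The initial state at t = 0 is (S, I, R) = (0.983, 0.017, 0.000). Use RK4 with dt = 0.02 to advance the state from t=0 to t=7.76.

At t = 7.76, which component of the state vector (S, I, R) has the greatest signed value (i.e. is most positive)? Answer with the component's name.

t=0.000: state=(0.983, 0.017, 0.000)
step 1 (dt=0.02): k1=(-0.026, 0.017, 0.009), k2=(-0.027, 0.017, 0.009), k3=(-0.027, 0.017, 0.009), k4=(-0.027, 0.018, 0.009); state += dt/6·(k1+2k2+2k3+k4)
t=0.020: state=(0.982, 0.017, 0.000)
t=0.040: state=(0.982, 0.018, 0.000)
t=0.060: state=(0.981, 0.018, 0.001)
continuing one RK4 step at a time; state shown every 25 steps (Δt=0.5):
t=0.500: state=(0.966, 0.028, 0.006)
t=1.000: state=(0.939, 0.045, 0.016)
t=1.500: state=(0.897, 0.072, 0.031)
t=2.000: state=(0.836, 0.109, 0.055)
t=2.500: state=(0.754, 0.156, 0.090)
t=3.000: state=(0.653, 0.208, 0.139)
t=3.500: state=(0.544, 0.255, 0.201)
t=4.000: state=(0.439, 0.288, 0.274)
t=4.500: state=(0.348, 0.300, 0.352)
t=5.000: state=(0.275, 0.293, 0.432)
t=5.500: state=(0.220, 0.272, 0.508)
t=6.000: state=(0.180, 0.244, 0.577)
t=6.500: state=(0.150, 0.212, 0.638)
t=7.000: state=(0.129, 0.181, 0.690)
t=7.500: state=(0.113, 0.153, 0.735)
t=7.760: state=(0.106, 0.139, 0.755)
compare at T: S=0.106, I=0.139, R=0.755

largest component: R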